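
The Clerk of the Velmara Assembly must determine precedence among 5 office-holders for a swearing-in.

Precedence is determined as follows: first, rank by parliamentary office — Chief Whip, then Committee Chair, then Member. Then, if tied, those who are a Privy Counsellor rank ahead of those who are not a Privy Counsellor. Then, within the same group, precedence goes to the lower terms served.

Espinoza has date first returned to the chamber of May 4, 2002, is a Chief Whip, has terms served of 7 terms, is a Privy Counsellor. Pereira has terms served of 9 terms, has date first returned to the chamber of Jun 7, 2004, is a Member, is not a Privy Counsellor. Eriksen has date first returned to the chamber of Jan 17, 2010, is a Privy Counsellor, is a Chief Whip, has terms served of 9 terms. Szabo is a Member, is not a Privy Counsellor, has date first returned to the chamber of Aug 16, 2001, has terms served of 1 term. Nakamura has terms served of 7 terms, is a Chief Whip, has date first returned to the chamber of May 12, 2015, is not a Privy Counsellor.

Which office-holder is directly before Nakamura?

Eriksen

By parliamentary office: Espinoza, Eriksen and Nakamura (Chief Whip); then Szabo and Pereira (Member).
Among Espinoza, Eriksen and Nakamura, a Privy Counsellor before not a Privy Counsellor: Espinoza and Eriksen (a Privy Counsellor) before Nakamura (not a Privy Counsellor).
Among Espinoza and Eriksen, by terms served (lower first): Espinoza (7 terms) before Eriksen (9 terms).
Szabo and Pereira are each not a Privy Counsellor, so the next rule applies.
Among Szabo and Pereira, by terms served (lower first): Szabo (1 term) before Pereira (9 terms).
Order: Espinoza, Eriksen, Nakamura, Szabo, Pereira.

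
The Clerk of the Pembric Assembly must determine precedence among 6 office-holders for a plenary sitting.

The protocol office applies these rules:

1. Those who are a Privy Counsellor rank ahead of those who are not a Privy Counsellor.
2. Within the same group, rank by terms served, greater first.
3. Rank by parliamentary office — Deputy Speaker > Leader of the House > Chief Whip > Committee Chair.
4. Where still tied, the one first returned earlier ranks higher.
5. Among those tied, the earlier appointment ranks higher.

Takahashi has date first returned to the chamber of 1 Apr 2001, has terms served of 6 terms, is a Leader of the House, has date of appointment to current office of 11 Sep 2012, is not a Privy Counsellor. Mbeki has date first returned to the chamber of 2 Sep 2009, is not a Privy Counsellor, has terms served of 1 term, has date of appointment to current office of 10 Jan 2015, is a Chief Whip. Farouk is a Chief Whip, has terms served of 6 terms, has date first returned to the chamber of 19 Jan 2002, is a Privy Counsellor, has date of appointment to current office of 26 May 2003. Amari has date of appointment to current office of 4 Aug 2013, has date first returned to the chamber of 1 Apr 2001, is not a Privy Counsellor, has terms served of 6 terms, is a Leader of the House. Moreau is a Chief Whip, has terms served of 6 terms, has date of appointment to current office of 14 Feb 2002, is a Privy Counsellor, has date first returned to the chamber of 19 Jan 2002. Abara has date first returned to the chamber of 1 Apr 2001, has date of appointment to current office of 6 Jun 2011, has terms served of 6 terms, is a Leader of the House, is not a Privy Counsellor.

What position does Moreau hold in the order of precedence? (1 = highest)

By the first rule: Moreau and Farouk (both a Privy Counsellor); then Abara, Takahashi, Amari and Mbeki (each not a Privy Counsellor).
Moreau and Farouk both have terms served 6 terms, so the next rule applies.
Moreau and Farouk are each Chief Whip, so the next rule applies.
Moreau and Farouk both have date first returned to the chamber 19 Jan 2002, so the next rule applies.
Among Moreau and Farouk, by date of appointment to current office (earlier first): Moreau (14 Feb 2002) before Farouk (26 May 2003).
Among Abara, Takahashi, Amari and Mbeki, by terms served (higher first): Abara, Takahashi and Amari (6 terms) before Mbeki (1 term).
Abara, Takahashi and Amari are each Leader of the House, so the next rule applies.
Abara, Takahashi and Amari all have date first returned to the chamber 1 Apr 2001, so the next rule applies.
Among Abara, Takahashi and Amari, by date of appointment to current office (earlier first): Abara (6 Jun 2011) before Takahashi (11 Sep 2012) before Amari (4 Aug 2013).
Order: Moreau, Farouk, Abara, Takahashi, Amari, Mbeki. So position 1.

1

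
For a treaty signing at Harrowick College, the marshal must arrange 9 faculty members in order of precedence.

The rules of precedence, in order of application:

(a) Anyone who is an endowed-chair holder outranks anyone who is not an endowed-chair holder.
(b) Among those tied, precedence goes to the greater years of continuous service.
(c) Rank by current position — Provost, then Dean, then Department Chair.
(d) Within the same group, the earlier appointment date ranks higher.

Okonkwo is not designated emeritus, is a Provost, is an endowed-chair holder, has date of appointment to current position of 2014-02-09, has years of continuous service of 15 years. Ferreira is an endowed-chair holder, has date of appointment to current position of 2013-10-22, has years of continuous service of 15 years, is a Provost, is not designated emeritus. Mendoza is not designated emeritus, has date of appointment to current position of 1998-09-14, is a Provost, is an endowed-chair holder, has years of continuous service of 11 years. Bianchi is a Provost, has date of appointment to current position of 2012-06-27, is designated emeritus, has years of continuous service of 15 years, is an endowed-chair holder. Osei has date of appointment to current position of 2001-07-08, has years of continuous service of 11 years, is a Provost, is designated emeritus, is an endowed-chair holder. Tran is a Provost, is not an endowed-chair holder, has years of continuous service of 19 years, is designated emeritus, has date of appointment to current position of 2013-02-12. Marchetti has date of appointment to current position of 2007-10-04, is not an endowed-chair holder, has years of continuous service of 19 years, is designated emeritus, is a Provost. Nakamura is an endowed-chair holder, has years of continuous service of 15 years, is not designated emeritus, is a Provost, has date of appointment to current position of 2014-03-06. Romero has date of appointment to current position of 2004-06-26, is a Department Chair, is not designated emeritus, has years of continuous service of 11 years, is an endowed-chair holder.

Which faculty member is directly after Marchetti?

Tran

By the first rule: Bianchi, Ferreira, Okonkwo, Nakamura, Mendoza, Osei and Romero (each an endowed-chair holder); then Marchetti and Tran (both not an endowed-chair holder).
Among Bianchi, Ferreira, Okonkwo, Nakamura, Mendoza, Osei and Romero, by years of continuous service (higher first): Bianchi, Ferreira, Okonkwo and Nakamura (15 years) before Mendoza, Osei and Romero (11 years).
Bianchi, Ferreira, Okonkwo and Nakamura are each Provost, so the next rule applies.
Among Bianchi, Ferreira, Okonkwo and Nakamura, by date of appointment to current position (earlier first): Bianchi (2012-06-27) before Ferreira (2013-10-22) before Okonkwo (2014-02-09) before Nakamura (2014-03-06).
Among Mendoza, Osei and Romero, by current position: Mendoza and Osei (Provost) before Romero (Department Chair).
Among Mendoza and Osei, by date of appointment to current position (earlier first): Mendoza (1998-09-14) before Osei (2001-07-08).
Marchetti and Tran both have years of continuous service 19 years, so the next rule applies.
Marchetti and Tran are each Provost, so the next rule applies.
Among Marchetti and Tran, by date of appointment to current position (earlier first): Marchetti (2007-10-04) before Tran (2013-02-12).
Order: Bianchi, Ferreira, Okonkwo, Nakamura, Mendoza, Osei, Romero, Marchetti, Tran.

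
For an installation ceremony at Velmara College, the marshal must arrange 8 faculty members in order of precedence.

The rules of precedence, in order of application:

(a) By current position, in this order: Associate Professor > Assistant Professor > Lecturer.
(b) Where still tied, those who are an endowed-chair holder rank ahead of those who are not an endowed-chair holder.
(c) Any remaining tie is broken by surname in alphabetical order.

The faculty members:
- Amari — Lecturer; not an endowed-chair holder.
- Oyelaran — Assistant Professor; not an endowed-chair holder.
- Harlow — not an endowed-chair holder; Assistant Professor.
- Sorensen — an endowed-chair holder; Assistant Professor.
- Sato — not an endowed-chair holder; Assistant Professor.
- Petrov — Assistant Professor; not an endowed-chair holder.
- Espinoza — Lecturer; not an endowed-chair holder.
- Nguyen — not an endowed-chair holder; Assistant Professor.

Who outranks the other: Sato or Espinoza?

By current position: Sorensen, Harlow, Nguyen, Oyelaran, Petrov and Sato (Assistant Professor); then Amari and Espinoza (Lecturer).
Among Sorensen, Harlow, Nguyen, Oyelaran, Petrov and Sato, an endowed-chair holder before not an endowed-chair holder: Sorensen (an endowed-chair holder) before Harlow, Nguyen, Oyelaran, Petrov and Sato (not an endowed-chair holder).
Among Harlow, Nguyen, Oyelaran, Petrov and Sato, alphabetically by surname: Harlow before Nguyen before Oyelaran before Petrov before Sato.
Amari and Espinoza are each not an endowed-chair holder, so the next rule applies.
Among Amari and Espinoza, alphabetically by surname: Amari before Espinoza.
So Sato takes precedence.

Sato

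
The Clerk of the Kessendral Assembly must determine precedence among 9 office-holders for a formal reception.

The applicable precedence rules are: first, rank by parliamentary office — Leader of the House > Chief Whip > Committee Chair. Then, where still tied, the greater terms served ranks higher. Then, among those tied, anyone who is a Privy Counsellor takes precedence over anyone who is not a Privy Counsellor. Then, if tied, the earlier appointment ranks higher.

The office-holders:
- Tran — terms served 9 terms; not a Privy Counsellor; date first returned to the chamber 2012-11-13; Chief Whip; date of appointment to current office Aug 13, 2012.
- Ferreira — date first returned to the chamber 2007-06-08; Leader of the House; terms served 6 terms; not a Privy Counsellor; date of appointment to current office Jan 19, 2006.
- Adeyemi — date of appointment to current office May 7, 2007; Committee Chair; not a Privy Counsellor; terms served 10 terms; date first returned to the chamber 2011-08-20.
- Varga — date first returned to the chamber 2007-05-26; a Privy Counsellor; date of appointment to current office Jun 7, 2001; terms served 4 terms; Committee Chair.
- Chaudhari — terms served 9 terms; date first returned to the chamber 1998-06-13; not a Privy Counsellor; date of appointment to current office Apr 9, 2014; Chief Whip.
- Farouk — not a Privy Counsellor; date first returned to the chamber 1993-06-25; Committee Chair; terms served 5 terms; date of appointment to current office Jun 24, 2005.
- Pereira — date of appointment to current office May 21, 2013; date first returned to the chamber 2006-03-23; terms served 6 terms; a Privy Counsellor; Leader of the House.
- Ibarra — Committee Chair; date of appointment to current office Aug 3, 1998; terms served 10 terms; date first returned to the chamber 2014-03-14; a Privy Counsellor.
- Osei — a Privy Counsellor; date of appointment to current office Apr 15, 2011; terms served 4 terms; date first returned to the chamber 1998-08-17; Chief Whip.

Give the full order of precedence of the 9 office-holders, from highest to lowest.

Pereira, Ferreira, Tran, Chaudhari, Osei, Ibarra, Adeyemi, Farouk, Varga

By parliamentary office: Pereira and Ferreira (Leader of the House); then Tran, Chaudhari and Osei (Chief Whip); then Ibarra, Adeyemi, Farouk and Varga (Committee Chair).
Pereira and Ferreira both have terms served 6 terms, so the next rule applies.
Among Pereira and Ferreira, a Privy Counsellor before not a Privy Counsellor: Pereira (a Privy Counsellor) before Ferreira (not a Privy Counsellor).
Among Tran, Chaudhari and Osei, by terms served (higher first): Tran and Chaudhari (9 terms) before Osei (4 terms).
Tran and Chaudhari are each not a Privy Counsellor, so the next rule applies.
Among Tran and Chaudhari, by date of appointment to current office (earlier first): Tran (Aug 13, 2012) before Chaudhari (Apr 9, 2014).
Among Ibarra, Adeyemi, Farouk and Varga, by terms served (higher first): Ibarra and Adeyemi (10 terms) before Farouk (5 terms) before Varga (4 terms).
Among Ibarra and Adeyemi, a Privy Counsellor before not a Privy Counsellor: Ibarra (a Privy Counsellor) before Adeyemi (not a Privy Counsellor).
Full order: Pereira, Ferreira, Tran, Chaudhari, Osei, Ibarra, Adeyemi, Farouk, Varga.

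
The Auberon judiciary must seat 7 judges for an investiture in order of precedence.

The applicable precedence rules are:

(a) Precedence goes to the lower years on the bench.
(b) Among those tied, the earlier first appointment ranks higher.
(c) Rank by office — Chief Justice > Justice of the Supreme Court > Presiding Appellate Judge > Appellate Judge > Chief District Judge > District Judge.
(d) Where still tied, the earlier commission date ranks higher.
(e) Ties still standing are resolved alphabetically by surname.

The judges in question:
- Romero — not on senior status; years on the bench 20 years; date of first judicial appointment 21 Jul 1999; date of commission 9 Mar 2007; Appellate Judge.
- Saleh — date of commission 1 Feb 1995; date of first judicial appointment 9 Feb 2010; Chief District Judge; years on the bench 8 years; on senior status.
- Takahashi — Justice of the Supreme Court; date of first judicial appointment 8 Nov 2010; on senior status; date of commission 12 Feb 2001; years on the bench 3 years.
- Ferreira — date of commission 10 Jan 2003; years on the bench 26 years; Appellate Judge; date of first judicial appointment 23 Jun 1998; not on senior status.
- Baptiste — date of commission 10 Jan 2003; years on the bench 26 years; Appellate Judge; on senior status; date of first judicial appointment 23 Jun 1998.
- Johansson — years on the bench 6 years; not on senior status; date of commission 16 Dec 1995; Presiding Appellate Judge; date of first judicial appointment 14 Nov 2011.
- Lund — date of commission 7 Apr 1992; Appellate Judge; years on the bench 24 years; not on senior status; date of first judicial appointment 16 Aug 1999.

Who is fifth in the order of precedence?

By years on the bench (lower first): Takahashi (3 years); then Johansson (6 years); then Saleh (8 years); then Romero (20 years); then Lund (24 years); then Baptiste and Ferreira (both 26 years).
Baptiste and Ferreira both have date of first judicial appointment 23 Jun 1998, so the next rule applies.
Baptiste and Ferreira are each Appellate Judge, so the next rule applies.
Baptiste and Ferreira both have date of commission 10 Jan 2003, so the next rule applies.
Among Baptiste and Ferreira, alphabetically by surname: Baptiste before Ferreira.
Order: Takahashi, Johansson, Saleh, Romero, Lund, Baptiste, Ferreira.

Lund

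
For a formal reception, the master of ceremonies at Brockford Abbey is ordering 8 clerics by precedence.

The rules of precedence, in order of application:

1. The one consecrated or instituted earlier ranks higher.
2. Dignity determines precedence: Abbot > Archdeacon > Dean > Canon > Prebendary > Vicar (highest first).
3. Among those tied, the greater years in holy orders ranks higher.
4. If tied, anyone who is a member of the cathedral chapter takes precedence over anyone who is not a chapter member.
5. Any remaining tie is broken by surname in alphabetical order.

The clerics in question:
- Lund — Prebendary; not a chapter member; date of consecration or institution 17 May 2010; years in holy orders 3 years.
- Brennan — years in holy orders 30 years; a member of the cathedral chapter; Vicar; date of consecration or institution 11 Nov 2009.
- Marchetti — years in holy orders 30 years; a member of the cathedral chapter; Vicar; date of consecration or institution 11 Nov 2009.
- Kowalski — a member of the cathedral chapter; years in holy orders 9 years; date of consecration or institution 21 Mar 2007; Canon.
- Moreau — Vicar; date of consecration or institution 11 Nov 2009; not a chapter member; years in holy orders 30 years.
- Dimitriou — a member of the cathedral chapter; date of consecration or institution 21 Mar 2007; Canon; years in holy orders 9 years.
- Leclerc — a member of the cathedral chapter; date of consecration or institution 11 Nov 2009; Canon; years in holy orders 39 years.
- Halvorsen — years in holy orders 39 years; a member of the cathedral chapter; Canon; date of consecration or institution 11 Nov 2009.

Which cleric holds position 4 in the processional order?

Leclerc

By date of consecration or institution (earlier first): Dimitriou and Kowalski (both 21 Mar 2007); then Halvorsen, Leclerc, Brennan, Marchetti and Moreau (each 11 Nov 2009); then Lund (17 May 2010).
Dimitriou and Kowalski are each Canon, so the next rule applies.
Dimitriou and Kowalski both have years in holy orders 9 years, so the next rule applies.
Dimitriou and Kowalski are each a member of the cathedral chapter, so the next rule applies.
Among Dimitriou and Kowalski, alphabetically by surname: Dimitriou before Kowalski.
Among Halvorsen, Leclerc, Brennan, Marchetti and Moreau, by dignity: Halvorsen and Leclerc (Canon) before Brennan, Marchetti and Moreau (Vicar).
Halvorsen and Leclerc both have years in holy orders 39 years, so the next rule applies.
Halvorsen and Leclerc are each a member of the cathedral chapter, so the next rule applies.
Among Halvorsen and Leclerc, alphabetically by surname: Halvorsen before Leclerc.
Brennan, Marchetti and Moreau all have years in holy orders 30 years, so the next rule applies.
Among Brennan, Marchetti and Moreau, a member of the cathedral chapter before not a chapter member: Brennan and Marchetti (a member of the cathedral chapter) before Moreau (not a chapter member).
Among Brennan and Marchetti, alphabetically by surname: Brennan before Marchetti.
Order: Dimitriou, Kowalski, Halvorsen, Leclerc, Brennan, Marchetti, Moreau, Lund.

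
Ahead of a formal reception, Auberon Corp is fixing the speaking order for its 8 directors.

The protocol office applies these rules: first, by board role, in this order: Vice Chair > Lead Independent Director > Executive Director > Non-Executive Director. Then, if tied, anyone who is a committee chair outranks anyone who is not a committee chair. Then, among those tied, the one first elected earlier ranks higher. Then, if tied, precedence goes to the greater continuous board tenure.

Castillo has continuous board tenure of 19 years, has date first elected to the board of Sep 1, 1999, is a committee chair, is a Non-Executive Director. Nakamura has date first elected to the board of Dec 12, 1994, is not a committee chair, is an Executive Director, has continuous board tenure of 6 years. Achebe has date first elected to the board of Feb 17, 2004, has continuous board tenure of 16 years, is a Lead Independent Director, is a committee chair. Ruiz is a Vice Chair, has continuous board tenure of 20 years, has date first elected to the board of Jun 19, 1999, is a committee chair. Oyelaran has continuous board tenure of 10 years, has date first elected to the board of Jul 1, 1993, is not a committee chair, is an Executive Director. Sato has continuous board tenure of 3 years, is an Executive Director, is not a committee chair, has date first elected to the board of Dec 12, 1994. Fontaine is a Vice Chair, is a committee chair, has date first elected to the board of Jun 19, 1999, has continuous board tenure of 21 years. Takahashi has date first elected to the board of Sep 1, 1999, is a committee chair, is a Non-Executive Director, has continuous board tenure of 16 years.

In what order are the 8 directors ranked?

Fontaine, Ruiz, Achebe, Oyelaran, Nakamura, Sato, Castillo, Takahashi

By board role: Fontaine and Ruiz (Vice Chair); then Achebe (Lead Independent Director); then Oyelaran, Nakamura and Sato (Executive Director); then Castillo and Takahashi (Non-Executive Director).
Fontaine and Ruiz are each a committee chair, so the next rule applies.
Fontaine and Ruiz both have date first elected to the board Jun 19, 1999, so the next rule applies.
Among Fontaine and Ruiz, by continuous board tenure (higher first): Fontaine (21 years) before Ruiz (20 years).
Oyelaran, Nakamura and Sato are each not a committee chair, so the next rule applies.
Among Oyelaran, Nakamura and Sato, by date first elected to the board (earlier first): Oyelaran (Jul 1, 1993) before Nakamura and Sato (Dec 12, 1994).
Among Nakamura and Sato, by continuous board tenure (higher first): Nakamura (6 years) before Sato (3 years).
Castillo and Takahashi are each a committee chair, so the next rule applies.
Castillo and Takahashi both have date first elected to the board Sep 1, 1999, so the next rule applies.
Among Castillo and Takahashi, by continuous board tenure (higher first): Castillo (19 years) before Takahashi (16 years).
Full order: Fontaine, Ruiz, Achebe, Oyelaran, Nakamura, Sato, Castillo, Takahashi.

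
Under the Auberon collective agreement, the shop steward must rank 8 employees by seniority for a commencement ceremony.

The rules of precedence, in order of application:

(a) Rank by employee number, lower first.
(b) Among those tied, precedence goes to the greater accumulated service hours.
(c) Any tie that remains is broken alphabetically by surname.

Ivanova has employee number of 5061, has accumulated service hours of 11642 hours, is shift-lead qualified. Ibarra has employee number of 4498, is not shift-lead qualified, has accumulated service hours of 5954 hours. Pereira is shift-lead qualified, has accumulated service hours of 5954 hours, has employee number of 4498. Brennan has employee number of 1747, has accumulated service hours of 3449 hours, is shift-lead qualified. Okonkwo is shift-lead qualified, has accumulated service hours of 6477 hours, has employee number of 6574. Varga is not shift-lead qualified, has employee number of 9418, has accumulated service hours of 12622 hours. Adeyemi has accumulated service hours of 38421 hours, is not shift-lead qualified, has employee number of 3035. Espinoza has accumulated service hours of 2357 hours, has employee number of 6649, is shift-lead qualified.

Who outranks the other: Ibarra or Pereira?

By employee number (lower first): Brennan (1747); then Adeyemi (3035); then Ibarra and Pereira (both 4498); then Ivanova (5061); then Okonkwo (6574); then Espinoza (6649); then Varga (9418).
Ibarra and Pereira both have accumulated service hours 5954 hours, so the next rule applies.
Among Ibarra and Pereira, alphabetically by surname: Ibarra before Pereira.
So Ibarra takes precedence.

Ibarra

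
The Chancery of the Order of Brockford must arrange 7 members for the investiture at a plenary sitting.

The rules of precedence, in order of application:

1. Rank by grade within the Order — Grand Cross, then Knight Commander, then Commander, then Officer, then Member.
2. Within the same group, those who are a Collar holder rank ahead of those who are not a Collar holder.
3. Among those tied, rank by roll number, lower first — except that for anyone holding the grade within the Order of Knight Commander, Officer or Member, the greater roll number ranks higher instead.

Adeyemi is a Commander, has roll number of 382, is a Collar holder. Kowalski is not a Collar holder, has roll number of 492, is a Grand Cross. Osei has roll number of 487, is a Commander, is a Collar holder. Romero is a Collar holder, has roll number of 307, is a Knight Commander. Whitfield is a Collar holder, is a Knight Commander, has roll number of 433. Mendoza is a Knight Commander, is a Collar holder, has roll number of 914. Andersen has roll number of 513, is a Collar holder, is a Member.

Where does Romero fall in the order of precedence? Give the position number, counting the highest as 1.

By grade within the Order: Kowalski (Grand Cross); then Mendoza, Whitfield and Romero (Knight Commander); then Adeyemi and Osei (Commander); then Andersen (Member).
Mendoza, Whitfield and Romero are each a Collar holder, so the next rule applies.
Among Mendoza, Whitfield and Romero, by roll number (higher first) (reversed rule for this group): Mendoza (914) before Whitfield (433) before Romero (307).
Adeyemi and Osei are each a Collar holder, so the next rule applies.
Among Adeyemi and Osei, by roll number (lower first): Adeyemi (382) before Osei (487).
Order: Kowalski, Mendoza, Whitfield, Romero, Adeyemi, Osei, Andersen. So position 4.

4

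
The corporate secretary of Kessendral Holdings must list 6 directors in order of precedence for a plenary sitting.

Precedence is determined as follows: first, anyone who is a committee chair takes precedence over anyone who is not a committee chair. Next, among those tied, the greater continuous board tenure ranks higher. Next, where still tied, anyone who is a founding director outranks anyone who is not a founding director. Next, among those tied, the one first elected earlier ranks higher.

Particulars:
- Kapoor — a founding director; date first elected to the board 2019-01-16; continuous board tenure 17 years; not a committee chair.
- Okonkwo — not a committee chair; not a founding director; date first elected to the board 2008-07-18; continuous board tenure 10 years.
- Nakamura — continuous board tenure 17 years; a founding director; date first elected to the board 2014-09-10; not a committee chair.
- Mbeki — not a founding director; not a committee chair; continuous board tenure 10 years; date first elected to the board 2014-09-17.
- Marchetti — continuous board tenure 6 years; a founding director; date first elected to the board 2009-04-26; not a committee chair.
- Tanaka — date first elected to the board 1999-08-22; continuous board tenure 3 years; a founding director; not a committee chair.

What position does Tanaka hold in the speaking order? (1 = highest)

6

By the first rule: Nakamura, Kapoor, Okonkwo, Mbeki, Marchetti and Tanaka (each not a committee chair).
Among Nakamura, Kapoor, Okonkwo, Mbeki, Marchetti and Tanaka, by continuous board tenure (higher first): Nakamura and Kapoor (17 years) before Okonkwo and Mbeki (10 years) before Marchetti (6 years) before Tanaka (3 years).
Nakamura and Kapoor are each a founding director, so the next rule applies.
Among Nakamura and Kapoor, by date first elected to the board (earlier first): Nakamura (2014-09-10) before Kapoor (2019-01-16).
Okonkwo and Mbeki are each not a founding director, so the next rule applies.
Among Okonkwo and Mbeki, by date first elected to the board (earlier first): Okonkwo (2008-07-18) before Mbeki (2014-09-17).
Order: Nakamura, Kapoor, Okonkwo, Mbeki, Marchetti, Tanaka. So position 6.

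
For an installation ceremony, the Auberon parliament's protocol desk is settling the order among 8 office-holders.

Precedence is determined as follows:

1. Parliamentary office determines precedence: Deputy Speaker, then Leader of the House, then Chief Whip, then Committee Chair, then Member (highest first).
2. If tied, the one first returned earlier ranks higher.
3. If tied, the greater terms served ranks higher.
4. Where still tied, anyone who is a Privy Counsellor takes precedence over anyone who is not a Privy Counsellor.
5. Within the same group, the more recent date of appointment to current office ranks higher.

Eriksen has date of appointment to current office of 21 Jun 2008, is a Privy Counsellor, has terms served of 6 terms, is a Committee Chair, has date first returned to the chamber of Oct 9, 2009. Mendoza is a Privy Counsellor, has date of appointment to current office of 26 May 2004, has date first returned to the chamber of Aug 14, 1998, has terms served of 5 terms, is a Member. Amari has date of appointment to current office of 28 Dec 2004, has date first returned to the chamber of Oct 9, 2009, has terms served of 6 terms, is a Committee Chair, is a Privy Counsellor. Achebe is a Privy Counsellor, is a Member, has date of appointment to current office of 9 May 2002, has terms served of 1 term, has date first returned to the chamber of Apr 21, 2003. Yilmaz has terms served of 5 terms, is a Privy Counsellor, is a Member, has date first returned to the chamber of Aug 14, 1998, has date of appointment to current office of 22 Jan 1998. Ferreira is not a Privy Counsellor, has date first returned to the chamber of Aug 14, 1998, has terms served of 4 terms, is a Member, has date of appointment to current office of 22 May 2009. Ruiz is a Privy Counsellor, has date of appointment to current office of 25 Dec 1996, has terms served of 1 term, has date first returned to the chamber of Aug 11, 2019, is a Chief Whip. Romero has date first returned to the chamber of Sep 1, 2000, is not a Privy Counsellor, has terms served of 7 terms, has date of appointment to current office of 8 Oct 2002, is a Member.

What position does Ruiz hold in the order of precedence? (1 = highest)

By parliamentary office: Ruiz (Chief Whip); then Eriksen and Amari (Committee Chair); then Mendoza, Yilmaz, Ferreira, Romero and Achebe (Member).
Eriksen and Amari both have date first returned to the chamber Oct 9, 2009, so the next rule applies.
Eriksen and Amari both have terms served 6 terms, so the next rule applies.
Eriksen and Amari are each a Privy Counsellor, so the next rule applies.
Among Eriksen and Amari, by date of appointment to current office (later first): Eriksen (21 Jun 2008) before Amari (28 Dec 2004).
Among Mendoza, Yilmaz, Ferreira, Romero and Achebe, by date first returned to the chamber (earlier first): Mendoza, Yilmaz and Ferreira (Aug 14, 1998) before Romero (Sep 1, 2000) before Achebe (Apr 21, 2003).
Among Mendoza, Yilmaz and Ferreira, by terms served (higher first): Mendoza and Yilmaz (5 terms) before Ferreira (4 terms).
Mendoza and Yilmaz are each a Privy Counsellor, so the next rule applies.
Among Mendoza and Yilmaz, by date of appointment to current office (later first): Mendoza (26 May 2004) before Yilmaz (22 Jan 1998).
Order: Ruiz, Eriksen, Amari, Mendoza, Yilmaz, Ferreira, Romero, Achebe. So position 1.

1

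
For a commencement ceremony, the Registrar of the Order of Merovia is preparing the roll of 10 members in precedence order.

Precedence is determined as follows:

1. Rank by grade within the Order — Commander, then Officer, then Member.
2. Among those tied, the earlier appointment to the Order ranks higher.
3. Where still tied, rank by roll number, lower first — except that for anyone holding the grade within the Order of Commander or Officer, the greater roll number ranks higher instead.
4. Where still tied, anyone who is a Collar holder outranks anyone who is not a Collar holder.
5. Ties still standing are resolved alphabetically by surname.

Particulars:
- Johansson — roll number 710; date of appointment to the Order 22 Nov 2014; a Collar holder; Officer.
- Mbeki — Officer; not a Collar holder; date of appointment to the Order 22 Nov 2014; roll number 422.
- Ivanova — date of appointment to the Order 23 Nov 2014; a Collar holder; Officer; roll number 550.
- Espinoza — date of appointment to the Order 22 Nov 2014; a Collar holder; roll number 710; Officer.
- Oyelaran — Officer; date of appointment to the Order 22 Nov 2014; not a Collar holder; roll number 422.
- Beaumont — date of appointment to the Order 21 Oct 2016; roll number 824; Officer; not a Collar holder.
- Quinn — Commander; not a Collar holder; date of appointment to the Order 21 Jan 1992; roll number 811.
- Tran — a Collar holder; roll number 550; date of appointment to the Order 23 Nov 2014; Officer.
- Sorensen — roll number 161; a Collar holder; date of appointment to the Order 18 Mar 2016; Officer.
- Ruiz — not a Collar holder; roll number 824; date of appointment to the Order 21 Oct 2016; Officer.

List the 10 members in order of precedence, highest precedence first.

By grade within the Order: Quinn (Commander); then Espinoza, Johansson, Mbeki, Oyelaran, Ivanova, Tran, Sorensen, Beaumont and Ruiz (Officer).
Among Espinoza, Johansson, Mbeki, Oyelaran, Ivanova, Tran, Sorensen, Beaumont and Ruiz, by date of appointment to the Order (earlier first): Espinoza, Johansson, Mbeki and Oyelaran (22 Nov 2014) before Ivanova and Tran (23 Nov 2014) before Sorensen (18 Mar 2016) before Beaumont and Ruiz (21 Oct 2016).
Among Espinoza, Johansson, Mbeki and Oyelaran, by roll number (higher first) (reversed rule for this group): Espinoza and Johansson (710) before Mbeki and Oyelaran (422).
Espinoza and Johansson are each a Collar holder, so the next rule applies.
Among Espinoza and Johansson, alphabetically by surname: Espinoza before Johansson.
Mbeki and Oyelaran are each not a Collar holder, so the next rule applies.
Among Mbeki and Oyelaran, alphabetically by surname: Mbeki before Oyelaran.
Ivanova and Tran both have roll number 550, so the next rule applies.
Ivanova and Tran are each a Collar holder, so the next rule applies.
Among Ivanova and Tran, alphabetically by surname: Ivanova before Tran.
Beaumont and Ruiz both have roll number 824, so the next rule applies.
Beaumont and Ruiz are each not a Collar holder, so the next rule applies.
Among Beaumont and Ruiz, alphabetically by surname: Beaumont before Ruiz.
Full order: Quinn, Espinoza, Johansson, Mbeki, Oyelaran, Ivanova, Tran, Sorensen, Beaumont, Ruiz.

Quinn, Espinoza, Johansson, Mbeki, Oyelaran, Ivanova, Tran, Sorensen, Beaumont, Ruiz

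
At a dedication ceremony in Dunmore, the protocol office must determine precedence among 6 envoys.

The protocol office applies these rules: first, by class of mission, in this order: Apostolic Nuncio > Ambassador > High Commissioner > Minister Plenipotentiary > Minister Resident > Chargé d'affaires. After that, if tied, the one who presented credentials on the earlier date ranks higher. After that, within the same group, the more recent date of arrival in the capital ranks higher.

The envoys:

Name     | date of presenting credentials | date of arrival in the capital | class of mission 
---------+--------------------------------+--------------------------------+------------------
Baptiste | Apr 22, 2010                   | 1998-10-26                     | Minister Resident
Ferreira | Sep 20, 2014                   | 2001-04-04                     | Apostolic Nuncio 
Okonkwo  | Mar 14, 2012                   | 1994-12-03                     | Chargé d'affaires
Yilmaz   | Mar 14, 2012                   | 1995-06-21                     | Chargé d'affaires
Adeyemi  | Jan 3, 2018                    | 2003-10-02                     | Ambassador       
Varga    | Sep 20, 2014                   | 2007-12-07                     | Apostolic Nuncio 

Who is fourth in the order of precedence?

Baptiste

By class of mission: Varga and Ferreira (Apostolic Nuncio); then Adeyemi (Ambassador); then Baptiste (Minister Resident); then Yilmaz and Okonkwo (Chargé d'affaires).
Varga and Ferreira both have date of presenting credentials Sep 20, 2014, so the next rule applies.
Among Varga and Ferreira, by date of arrival in the capital (later first): Varga (2007-12-07) before Ferreira (2001-04-04).
Yilmaz and Okonkwo both have date of presenting credentials Mar 14, 2012, so the next rule applies.
Among Yilmaz and Okonkwo, by date of arrival in the capital (later first): Yilmaz (1995-06-21) before Okonkwo (1994-12-03).
Order: Varga, Ferreira, Adeyemi, Baptiste, Yilmaz, Okonkwo.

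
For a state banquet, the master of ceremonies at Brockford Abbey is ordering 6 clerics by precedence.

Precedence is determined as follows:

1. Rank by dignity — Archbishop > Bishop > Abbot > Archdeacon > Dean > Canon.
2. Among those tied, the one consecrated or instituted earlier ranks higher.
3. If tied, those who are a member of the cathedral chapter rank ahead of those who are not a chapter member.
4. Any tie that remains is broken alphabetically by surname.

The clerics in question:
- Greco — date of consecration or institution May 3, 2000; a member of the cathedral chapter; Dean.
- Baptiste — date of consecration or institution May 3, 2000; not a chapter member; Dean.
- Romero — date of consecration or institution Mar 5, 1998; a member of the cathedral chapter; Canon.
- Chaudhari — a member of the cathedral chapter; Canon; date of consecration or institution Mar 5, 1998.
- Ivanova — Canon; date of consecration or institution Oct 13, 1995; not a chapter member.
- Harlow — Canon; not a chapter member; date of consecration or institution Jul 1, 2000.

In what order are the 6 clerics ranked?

Greco, Baptiste, Ivanova, Chaudhari, Romero, Harlow

By dignity: Greco and Baptiste (Dean); then Ivanova, Chaudhari, Romero and Harlow (Canon).
Greco and Baptiste both have date of consecration or institution May 3, 2000, so the next rule applies.
Among Greco and Baptiste, a member of the cathedral chapter before not a chapter member: Greco (a member of the cathedral chapter) before Baptiste (not a chapter member).
Among Ivanova, Chaudhari, Romero and Harlow, by date of consecration or institution (earlier first): Ivanova (Oct 13, 1995) before Chaudhari and Romero (Mar 5, 1998) before Harlow (Jul 1, 2000).
Chaudhari and Romero are each a member of the cathedral chapter, so the next rule applies.
Among Chaudhari and Romero, alphabetically by surname: Chaudhari before Romero.
Full order: Greco, Baptiste, Ivanova, Chaudhari, Romero, Harlow.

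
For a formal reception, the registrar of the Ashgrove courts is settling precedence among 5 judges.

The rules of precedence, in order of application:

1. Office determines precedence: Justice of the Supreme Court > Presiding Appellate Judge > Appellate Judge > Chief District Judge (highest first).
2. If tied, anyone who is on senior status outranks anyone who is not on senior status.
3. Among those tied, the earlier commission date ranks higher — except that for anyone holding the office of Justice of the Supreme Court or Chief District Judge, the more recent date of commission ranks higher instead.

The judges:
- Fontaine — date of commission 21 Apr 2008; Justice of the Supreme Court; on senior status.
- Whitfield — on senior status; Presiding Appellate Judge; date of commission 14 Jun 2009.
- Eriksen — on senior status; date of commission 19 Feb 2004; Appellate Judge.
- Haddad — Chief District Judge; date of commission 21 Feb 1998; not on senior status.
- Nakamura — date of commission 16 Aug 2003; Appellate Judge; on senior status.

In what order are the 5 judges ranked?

By office: Fontaine (Justice of the Supreme Court); then Whitfield (Presiding Appellate Judge); then Nakamura and Eriksen (Appellate Judge); then Haddad (Chief District Judge).
Nakamura and Eriksen are each on senior status, so the next rule applies.
Among Nakamura and Eriksen, by date of commission (earlier first): Nakamura (16 Aug 2003) before Eriksen (19 Feb 2004).
Full order: Fontaine, Whitfield, Nakamura, Eriksen, Haddad.

Fontaine, Whitfield, Nakamura, Eriksen, Haddad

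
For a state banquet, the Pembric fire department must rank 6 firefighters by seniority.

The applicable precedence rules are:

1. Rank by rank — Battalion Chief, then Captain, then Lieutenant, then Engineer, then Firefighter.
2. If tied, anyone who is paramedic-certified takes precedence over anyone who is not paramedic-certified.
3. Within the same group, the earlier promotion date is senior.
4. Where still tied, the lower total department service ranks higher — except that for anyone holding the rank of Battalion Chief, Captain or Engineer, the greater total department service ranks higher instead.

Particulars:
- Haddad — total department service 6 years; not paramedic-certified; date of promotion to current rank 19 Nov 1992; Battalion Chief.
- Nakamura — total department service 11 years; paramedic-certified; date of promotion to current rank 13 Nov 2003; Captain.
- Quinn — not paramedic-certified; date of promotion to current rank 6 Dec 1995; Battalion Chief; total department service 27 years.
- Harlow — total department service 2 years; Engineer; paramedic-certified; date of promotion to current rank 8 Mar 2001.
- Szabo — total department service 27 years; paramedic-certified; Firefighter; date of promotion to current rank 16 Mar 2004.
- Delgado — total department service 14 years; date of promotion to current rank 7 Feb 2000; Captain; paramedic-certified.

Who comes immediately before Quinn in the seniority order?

By rank: Haddad and Quinn (Battalion Chief); then Delgado and Nakamura (Captain); then Harlow (Engineer); then Szabo (Firefighter).
Haddad and Quinn are each not paramedic-certified, so the next rule applies.
Among Haddad and Quinn, by date of promotion to current rank (earlier first): Haddad (19 Nov 1992) before Quinn (6 Dec 1995).
Delgado and Nakamura are each paramedic-certified, so the next rule applies.
Among Delgado and Nakamura, by date of promotion to current rank (earlier first): Delgado (7 Feb 2000) before Nakamura (13 Nov 2003).
Order: Haddad, Quinn, Delgado, Nakamura, Harlow, Szabo.

Haddad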